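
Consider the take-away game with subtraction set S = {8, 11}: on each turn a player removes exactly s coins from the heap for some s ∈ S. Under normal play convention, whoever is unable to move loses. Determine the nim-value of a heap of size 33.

1

G(0) = 0
G(1) = mex{} = 0
G(2) = mex{} = 0
G(3) = mex{} = 0
G(4) = mex{} = 0
G(5) = mex{} = 0
G(6) = mex{} = 0
G(7) = mex{} = 0
G(8) = mex{0} = 1
G(9) = mex{0} = 1
G(10) = mex{0} = 1
G(11) = mex{0,0} = 1
G(12) = mex{0,0} = 1
G(13) = mex{0,0} = 1
G(14) = mex{0,0} = 1
G(15) = mex{0,0} = 1
G(16) = mex{1,0} = 2
G(17) = mex{1,0} = 2
G(18) = mex{1,0} = 2
G(19) = mex{1,1} = 0
G(20) = mex{1,1} = 0
G(21) = mex{1,1} = 0
G(22) = mex{1,1} = 0
G(23) = mex{1,1} = 0
G(24) = mex{2,1} = 0
G(25) = mex{2,1} = 0
G(26) = mex{2,1} = 0
G(27) = mex{0,2} = 1
G(28) = mex{0,2} = 1
G(29) = mex{0,2} = 1
G(30) = mex{0,0} = 1
G(31) = mex{0,0} = 1
G(32) = mex{0,0} = 1
G(33) = mex{0,0} = 1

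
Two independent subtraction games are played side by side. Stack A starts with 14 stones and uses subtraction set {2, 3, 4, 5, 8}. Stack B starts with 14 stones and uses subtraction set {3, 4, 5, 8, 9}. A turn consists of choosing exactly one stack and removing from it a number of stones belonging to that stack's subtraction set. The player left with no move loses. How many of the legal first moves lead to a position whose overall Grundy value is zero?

0

Stack A, S = {2, 3, 4, 5, 8}:
n :  0  1  2  3  4  5  6  7  8  9 10 11 12 13 14
G :  0  0  1  1  2  2  3  0  4  1  5  2  3  0  0
G_A(14) = 0.
Stack B, S = {3, 4, 5, 8, 9}:
n :  0  1  2  3  4  5  6  7  8  9 10 11 12 13 14
G :  0  0  0  1  1  1  2  2  2  3  3  3  0  0  0
G_B(14) = 0.
Combined Grundy value = 0 ⊕ 0 = 0.
A winning move leaves total XOR = 0, i.e. changes one component's Grundy value g to g ⊕ X where X is the current total.
Stack A: target g' = 0⊕0 = 0, but every legal move changes the Grundy value (mex property), so 0 moves.
Stack B: target g' = 0⊕0 = 0, but every legal move changes the Grundy value (mex property), so 0 moves.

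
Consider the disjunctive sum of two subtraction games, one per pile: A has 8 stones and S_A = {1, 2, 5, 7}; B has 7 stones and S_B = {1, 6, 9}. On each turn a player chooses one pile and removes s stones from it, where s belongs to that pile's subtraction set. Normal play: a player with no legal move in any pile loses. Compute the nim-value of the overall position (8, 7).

Pile A, S = {1, 2, 5, 7}:
G(0) = 0
G(1) = mex{0} = 1
G(2) = mex{1,0} = 2
G(3) = mex{2,1} = 0
G(4) = mex{0,2} = 1
G(5) = mex{1,0,0} = 2
G(6) = mex{2,1,1} = 0
G(7) = mex{0,2,2,0} = 1
G(8) = mex{1,0,0,1} = 2
G_A(8) = 2.
Pile B, S = {1, 6, 9}:
n : 0 1 2 3 4 5 6 7
G : 0 1 0 1 0 1 2 0
G_B(7) = 0.
Combined Grundy value = 2 ⊕ 0 = 2.

2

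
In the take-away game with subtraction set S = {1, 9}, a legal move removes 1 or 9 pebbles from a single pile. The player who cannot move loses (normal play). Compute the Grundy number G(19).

1

G(0) = 0
G(1) = mex{0} = 1
G(2) = mex{1} = 0
G(3) = mex{0} = 1
G(4) = mex{1} = 0
G(5) = mex{0} = 1
G(6) = mex{1} = 0
G(7) = mex{0} = 1
G(8) = mex{1} = 0
G(9) = mex{0,0} = 1
G(10) = mex{1,1} = 0
G(11) = mex{0,0} = 1
G(12) = mex{1,1} = 0
G(13) = mex{0,0} = 1
G(14) = mex{1,1} = 0
G(15) = mex{0,0} = 1
G(16) = mex{1,1} = 0
G(17) = mex{0,0} = 1
G(18) = mex{1,1} = 0
G(19) = mex{0,0} = 1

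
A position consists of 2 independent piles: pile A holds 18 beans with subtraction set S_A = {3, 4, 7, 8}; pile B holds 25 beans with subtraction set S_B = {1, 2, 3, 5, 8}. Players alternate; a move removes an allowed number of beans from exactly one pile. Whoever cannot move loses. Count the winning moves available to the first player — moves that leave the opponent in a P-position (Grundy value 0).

3

Pile A, S = {3, 4, 7, 8}:
n :  0  1  2  3  4  5  6  7  8  9 10 11 12 13 14 15 16 17 18
G :  0  0  0  1  1  1  2  2  2  3  3  0  0  0  1  1  1  2  2
G_A(18) = 2.
Pile B, S = {1, 2, 3, 5, 8}:
G(0) = 0
G(1) = mex{0} = 1
G(2) = mex{1,0} = 2
G(3) = mex{2,1,0} = 3
G(4) = mex{3,2,1} = 0
G(5) = mex{0,3,2,0} = 1
G(6) = mex{1,0,3,1} = 2
G(7) = mex{2,1,0,2} = 3
G(8) = mex{3,2,1,3,0} = 4
G(9) = mex{4,3,2,0,1} = 5
G(10) = mex{5,4,3,1,2} = 0
G(11) = mex{0,5,4,2,3} = 1
G(12) = mex{1,0,5,3,0} = 2
G(13) = mex{2,1,0,4,1} = 3
G(14) = mex{3,2,1,5,2} = 0
G(15) = mex{0,3,2,0,3} = 1
G(16) = mex{1,0,3,1,4} = 2
G(17) = mex{2,1,0,2,5} = 3
G(18) = mex{3,2,1,3,0} = 4
G(19) = mex{4,3,2,0,1} = 5
G(20) = mex{5,4,3,1,2} = 0
G(21) = mex{0,5,4,2,3} = 1
G(22) = mex{1,0,5,3,0} = 2
G(23) = mex{2,1,0,4,1} = 3
G(24) = mex{3,2,1,5,2} = 0
G(25) = mex{0,3,2,0,3} = 1
G_B(25) = 1.
Combined Grundy value = 2 ⊕ 1 = 3.
A winning move leaves total XOR = 0, i.e. changes one component's Grundy value g to g ⊕ X where X is the current total.
Pile A: need g' = 2⊕3 = 1. Options: 18−3→G=1, 18−4→G=1, 18−7→G=0, 18−8→G=3. Hits: 2.
Pile B: need g' = 1⊕3 = 2. Options: 25−1→G=0, 25−2→G=3, 25−3→G=2, 25−5→G=0, 25−8→G=3. Hits: 1.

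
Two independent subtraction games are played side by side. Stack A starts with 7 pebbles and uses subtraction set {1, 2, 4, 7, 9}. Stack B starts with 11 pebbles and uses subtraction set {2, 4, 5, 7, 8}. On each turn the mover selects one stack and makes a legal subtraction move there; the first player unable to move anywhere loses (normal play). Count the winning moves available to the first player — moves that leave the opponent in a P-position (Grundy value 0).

Stack A, S = {1, 2, 4, 7, 9}:
n : 0 1 2 3 4 5 6 7
G : 0 1 2 0 1 2 0 1
G_A(7) = 1.
Stack B, S = {2, 4, 5, 7, 8}:
G(0) = 0
G(1) = mex{} = 0
G(2) = mex{0} = 1
G(3) = mex{0} = 1
G(4) = mex{1,0} = 2
G(5) = mex{1,0,0} = 2
G(6) = mex{2,1,0} = 3
G(7) = mex{2,1,1,0} = 3
G(8) = mex{3,2,1,0,0} = 4
G(9) = mex{3,2,2,1,0} = 4
G(10) = mex{4,3,2,1,1} = 0
G(11) = mex{4,3,3,2,1} = 0
G_B(11) = 0.
Combined Grundy value = 1 ⊕ 0 = 1.
A winning move leaves total XOR = 0, i.e. changes one component's Grundy value g to g ⊕ X where X is the current total.
Stack A: need g' = 1⊕1 = 0. Options: 7−1→G=0, 7−2→G=2, 7−4→G=0, 7−7→G=0. Hits: 3.
Stack B: need g' = 0⊕1 = 1. Options: 11−2→G=4, 11−4→G=3, 11−5→G=3, 11−7→G=2, 11−8→G=1. Hits: 1.

4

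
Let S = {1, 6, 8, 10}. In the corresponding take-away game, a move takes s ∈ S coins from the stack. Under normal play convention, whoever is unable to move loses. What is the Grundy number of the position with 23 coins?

n :  0  1  2  3  4  5  6  7  8  9 10 11 12 13 14 15 16 17 18 19 20 21 22 23
G :  0  1  0  1  0  1  2  0  1  0  1  0  1  2  3  2  0  1  0  1  0  1  2  0

0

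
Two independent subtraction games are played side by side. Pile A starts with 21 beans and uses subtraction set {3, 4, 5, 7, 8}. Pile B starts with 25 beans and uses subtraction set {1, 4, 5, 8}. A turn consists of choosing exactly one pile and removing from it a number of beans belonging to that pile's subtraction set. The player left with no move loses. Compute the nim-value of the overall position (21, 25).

0

Pile A, S = {3, 4, 5, 7, 8}:
n :  0  1  2  3  4  5  6  7  8  9 10 11 12 13 14 15 16 17 18 19 20 21
G :  0  0  0  1  1  1  2  2  2  3  3  0  0  0  1  1  1  2  2  2  3  3
G_A(21) = 3.
Pile B, S = {1, 4, 5, 8}:
G(0) = 0
G(1) = mex{0} = 1
G(2) = mex{1} = 0
G(3) = mex{0} = 1
G(4) = mex{1,0} = 2
G(5) = mex{2,1,0} = 3
G(6) = mex{3,0,1} = 2
G(7) = mex{2,1,0} = 3
G(8) = mex{3,2,1,0} = 4
G(9) = mex{4,3,2,1} = 0
G(10) = mex{0,2,3,0} = 1
G(11) = mex{1,3,2,1} = 0
G(12) = mex{0,4,3,2} = 1
G(13) = mex{1,0,4,3} = 2
G(14) = mex{2,1,0,2} = 3
G(15) = mex{3,0,1,3} = 2
G(16) = mex{2,1,0,4} = 3
G(17) = mex{3,2,1,0} = 4
G(18) = mex{4,3,2,1} = 0
G(19) = mex{0,2,3,0} = 1
G(20) = mex{1,3,2,1} = 0
G(21) = mex{0,4,3,2} = 1
G(22) = mex{1,0,4,3} = 2
G(23) = mex{2,1,0,2} = 3
G(24) = mex{3,0,1,3} = 2
G(25) = mex{2,1,0,4} = 3
G_B(25) = 3.
Combined Grundy value = 3 ⊕ 3 = 0.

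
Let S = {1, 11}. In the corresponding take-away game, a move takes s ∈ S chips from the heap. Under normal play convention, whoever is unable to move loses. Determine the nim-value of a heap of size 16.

0

n :  0  1  2  3  4  5  6  7  8  9 10 11 12 13 14 15 16
G :  0  1  0  1  0  1  0  1  0  1  0  1  0  1  0  1  0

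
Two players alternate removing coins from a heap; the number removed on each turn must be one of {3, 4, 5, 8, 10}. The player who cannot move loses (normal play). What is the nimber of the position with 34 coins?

n :  0  1  2  3  4  5  6  7  8  9 10 11 12 13 14 15 16 17 18 19 20 21 22 23 24 25 26 27 28 29 30 31 32 33 34
G :  0  0  0  1  1  1  2  2  2  3  3  3  4  0  0  0  1  1  1  2  2  2  3  3  3  4  0  0  0  1  1  1  2  2  2

2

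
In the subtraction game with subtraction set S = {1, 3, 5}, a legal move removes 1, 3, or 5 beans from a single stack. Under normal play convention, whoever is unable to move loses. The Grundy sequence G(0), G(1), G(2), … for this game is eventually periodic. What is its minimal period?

2

G(0) = 0
G(1) = mex{0} = 1
G(2) = mex{1} = 0
G(3) = mex{0,0} = 1
G(4) = mex{1,1} = 0
G(5) = mex{0,0,0} = 1
G(6) = mex{1,1,1} = 0
G(7) = mex{0,0,0} = 1
G(8) = mex{1,1,1} = 0
G(9) = mex{0,0,0} = 1
G(10) = mex{1,1,1} = 0
G(11) = mex{0,0,0} = 1
G(12) = mex{1,1,1} = 0
G(13) = mex{0,0,0} = 1
G(14) = mex{1,1,1} = 0
G(n+2) = G(n) holds for n = 0,…,4 (a full window of length max(S) = 5), so the sequence is purely periodic with period 2.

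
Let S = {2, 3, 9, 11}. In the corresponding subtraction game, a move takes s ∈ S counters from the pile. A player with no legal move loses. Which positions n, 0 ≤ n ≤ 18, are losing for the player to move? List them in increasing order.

G(0) = 0
G(1) = mex{} = 0
G(2) = mex{0} = 1
G(3) = mex{0,0} = 1
G(4) = mex{1,0} = 2
G(5) = mex{1,1} = 0
G(6) = mex{2,1} = 0
G(7) = mex{0,2} = 1
G(8) = mex{0,0} = 1
G(9) = mex{1,0,0} = 2
G(10) = mex{1,1,0} = 2
G(11) = mex{2,1,1,0} = 3
G(12) = mex{2,2,1,0} = 3
G(13) = mex{3,2,2,1} = 0
G(14) = mex{3,3,0,1} = 2
G(15) = mex{0,3,0,2} = 1
G(16) = mex{2,0,1,0} = 3
G(17) = mex{1,2,1,0} = 3
G(18) = mex{3,1,2,1} = 0
P-positions are exactly the n with G(n) = 0.

0, 1, 5, 6, 13, 18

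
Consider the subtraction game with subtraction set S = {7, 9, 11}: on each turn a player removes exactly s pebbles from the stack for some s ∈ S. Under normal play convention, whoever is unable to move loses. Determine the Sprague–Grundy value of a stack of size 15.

2

G(0) = 0
G(1) = mex{} = 0
G(2) = mex{} = 0
G(3) = mex{} = 0
G(4) = mex{} = 0
G(5) = mex{} = 0
G(6) = mex{} = 0
G(7) = mex{0} = 1
G(8) = mex{0} = 1
G(9) = mex{0,0} = 1
G(10) = mex{0,0} = 1
G(11) = mex{0,0,0} = 1
G(12) = mex{0,0,0} = 1
G(13) = mex{0,0,0} = 1
G(14) = mex{1,0,0} = 2
G(15) = mex{1,0,0} = 2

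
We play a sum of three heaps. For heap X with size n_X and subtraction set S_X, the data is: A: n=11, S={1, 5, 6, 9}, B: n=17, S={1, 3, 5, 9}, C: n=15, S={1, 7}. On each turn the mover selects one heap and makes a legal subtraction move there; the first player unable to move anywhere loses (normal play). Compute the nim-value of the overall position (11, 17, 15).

Heap A, S = {1, 5, 6, 9}:
n :  0  1  2  3  4  5  6  7  8  9 10 11
G :  0  1  0  1  0  1  2  3  2  3  2  3
G_A(11) = 3.
Heap B, S = {1, 3, 5, 9}:
G(0) = 0
G(1) = mex{0} = 1
G(2) = mex{1} = 0
G(3) = mex{0,0} = 1
G(4) = mex{1,1} = 0
G(5) = mex{0,0,0} = 1
G(6) = mex{1,1,1} = 0
G(7) = mex{0,0,0} = 1
G(8) = mex{1,1,1} = 0
G(9) = mex{0,0,0,0} = 1
G(10) = mex{1,1,1,1} = 0
G(11) = mex{0,0,0,0} = 1
G(12) = mex{1,1,1,1} = 0
G(13) = mex{0,0,0,0} = 1
G(14) = mex{1,1,1,1} = 0
G(15) = mex{0,0,0,0} = 1
G(16) = mex{1,1,1,1} = 0
G(17) = mex{0,0,0,0} = 1
G_B(17) = 1.
Heap C, S = {1, 7}:
n :  0  1  2  3  4  5  6  7  8  9 10 11 12 13 14 15
G :  0  1  0  1  0  1  0  1  0  1  0  1  0  1  0  1
G_C(15) = 1.
Combined Grundy value = 3 ⊕ 1 ⊕ 1 = 3.

3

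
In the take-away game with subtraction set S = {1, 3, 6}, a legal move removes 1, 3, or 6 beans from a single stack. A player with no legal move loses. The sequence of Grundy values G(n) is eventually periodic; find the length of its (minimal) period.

9

n :  0  1  2  3  4  5  6  7  8  9 10 11 12 13 14 15 16 17 18 19
G :  0  1  0  1  0  1  2  3  2  0  1  0  1  0  1  2  3  2  0  1
G(n+9) = G(n) holds for n = 0,…,5 (a full window of length max(S) = 6), so the sequence is purely periodic with period 9.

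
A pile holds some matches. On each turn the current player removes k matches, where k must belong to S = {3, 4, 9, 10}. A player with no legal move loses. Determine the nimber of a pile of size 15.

0

G(0) = 0
G(1) = mex{} = 0
G(2) = mex{} = 0
G(3) = mex{0} = 1
G(4) = mex{0,0} = 1
G(5) = mex{0,0} = 1
G(6) = mex{1,0} = 2
G(7) = mex{1,1} = 0
G(8) = mex{1,1} = 0
G(9) = mex{2,1,0} = 3
G(10) = mex{0,2,0,0} = 1
G(11) = mex{0,0,0,0} = 1
G(12) = mex{3,0,1,0} = 2
G(13) = mex{1,3,1,1} = 0
G(14) = mex{1,1,1,1} = 0
G(15) = mex{2,1,2,1} = 0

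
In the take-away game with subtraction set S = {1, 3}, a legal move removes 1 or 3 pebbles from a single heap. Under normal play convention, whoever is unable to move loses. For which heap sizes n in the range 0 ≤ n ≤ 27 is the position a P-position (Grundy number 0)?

0, 2, 4, 6, 8, 10, 12, 14, 16, 18, 20, 22, 24, 26

G(0) = 0
G(1) = mex{0} = 1
G(2) = mex{1} = 0
G(3) = mex{0,0} = 1
G(4) = mex{1,1} = 0
G(5) = mex{0,0} = 1
G(6) = mex{1,1} = 0
G(7) = mex{0,0} = 1
G(8) = mex{1,1} = 0
G(9) = mex{0,0} = 1
G(10) = mex{1,1} = 0
G(11) = mex{0,0} = 1
G(12) = mex{1,1} = 0
G(13) = mex{0,0} = 1
G(14) = mex{1,1} = 0
G(15) = mex{0,0} = 1
G(16) = mex{1,1} = 0
G(17) = mex{0,0} = 1
G(18) = mex{1,1} = 0
G(19) = mex{0,0} = 1
G(20) = mex{1,1} = 0
G(21) = mex{0,0} = 1
G(22) = mex{1,1} = 0
G(23) = mex{0,0} = 1
G(24) = mex{1,1} = 0
G(25) = mex{0,0} = 1
G(26) = mex{1,1} = 0
G(27) = mex{0,0} = 1
P-positions are exactly the n with G(n) = 0.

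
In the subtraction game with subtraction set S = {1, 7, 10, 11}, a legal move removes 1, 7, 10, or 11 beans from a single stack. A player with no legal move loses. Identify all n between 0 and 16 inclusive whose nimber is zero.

0, 2, 4, 6, 8

G(0) = 0
G(1) = mex{0} = 1
G(2) = mex{1} = 0
G(3) = mex{0} = 1
G(4) = mex{1} = 0
G(5) = mex{0} = 1
G(6) = mex{1} = 0
G(7) = mex{0,0} = 1
G(8) = mex{1,1} = 0
G(9) = mex{0,0} = 1
G(10) = mex{1,1,0} = 2
G(11) = mex{2,0,1,0} = 3
G(12) = mex{3,1,0,1} = 2
G(13) = mex{2,0,1,0} = 3
G(14) = mex{3,1,0,1} = 2
G(15) = mex{2,0,1,0} = 3
G(16) = mex{3,1,0,1} = 2
P-positions are exactly the n with G(n) = 0.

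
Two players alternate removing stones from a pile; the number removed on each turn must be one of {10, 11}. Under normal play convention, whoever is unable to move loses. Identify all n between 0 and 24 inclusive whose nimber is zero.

0, 1, 2, 3, 4, 5, 6, 7, 8, 9, 21, 22, 23, 24

G(0) = 0
G(1) = mex{} = 0
G(2) = mex{} = 0
G(3) = mex{} = 0
G(4) = mex{} = 0
G(5) = mex{} = 0
G(6) = mex{} = 0
G(7) = mex{} = 0
G(8) = mex{} = 0
G(9) = mex{} = 0
G(10) = mex{0} = 1
G(11) = mex{0,0} = 1
G(12) = mex{0,0} = 1
G(13) = mex{0,0} = 1
G(14) = mex{0,0} = 1
G(15) = mex{0,0} = 1
G(16) = mex{0,0} = 1
G(17) = mex{0,0} = 1
G(18) = mex{0,0} = 1
G(19) = mex{0,0} = 1
G(20) = mex{1,0} = 2
G(21) = mex{1,1} = 0
G(22) = mex{1,1} = 0
G(23) = mex{1,1} = 0
G(24) = mex{1,1} = 0
P-positions are exactly the n with G(n) = 0.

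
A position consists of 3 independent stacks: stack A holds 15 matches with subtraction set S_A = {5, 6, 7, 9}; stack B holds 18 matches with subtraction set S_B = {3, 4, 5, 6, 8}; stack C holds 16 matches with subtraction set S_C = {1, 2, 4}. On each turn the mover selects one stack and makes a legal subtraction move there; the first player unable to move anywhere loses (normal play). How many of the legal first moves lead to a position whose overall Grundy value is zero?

Stack A, S = {5, 6, 7, 9}:
n :  0  1  2  3  4  5  6  7  8  9 10 11 12 13 14 15
G :  0  0  0  0  0  1  1  1  1  1  2  2  2  2  0  0
G_A(15) = 0.
Stack B, S = {3, 4, 5, 6, 8}:
n :  0  1  2  3  4  5  6  7  8  9 10 11 12 13 14 15 16 17 18
G :  0  0  0  1  1  1  2  2  2  3  3  0  0  0  1  1  1  2  2
G_B(18) = 2.
Stack C, S = {1, 2, 4}:
n :  0  1  2  3  4  5  6  7  8  9 10 11 12 13 14 15 16
G :  0  1  2  0  1  2  0  1  2  0  1  2  0  1  2  0  1
G_C(16) = 1.
Combined Grundy value = 0 ⊕ 2 ⊕ 1 = 3.
A winning move leaves total XOR = 0, i.e. changes one component's Grundy value g to g ⊕ X where X is the current total.
Stack A: need g' = 0⊕3 = 3. Options: 15−5→G=2, 15−6→G=1, 15−7→G=1, 15−9→G=1. Hits: 0.
Stack B: need g' = 2⊕3 = 1. Options: 18−3→G=1, 18−4→G=1, 18−5→G=0, 18−6→G=0, 18−8→G=3. Hits: 2.
Stack C: need g' = 1⊕3 = 2. Options: 16−1→G=0, 16−2→G=2, 16−4→G=0. Hits: 1.

3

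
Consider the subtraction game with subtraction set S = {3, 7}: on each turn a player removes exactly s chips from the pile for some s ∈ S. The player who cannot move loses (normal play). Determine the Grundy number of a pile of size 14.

n :  0  1  2  3  4  5  6  7  8  9 10 11 12 13 14
G :  0  0  0  1  1  1  0  2  2  1  0  0  0  1  1

1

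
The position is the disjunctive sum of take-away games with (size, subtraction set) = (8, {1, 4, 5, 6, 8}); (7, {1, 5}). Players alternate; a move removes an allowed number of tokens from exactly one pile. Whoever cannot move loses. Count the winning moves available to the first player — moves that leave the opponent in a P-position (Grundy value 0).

1

Pile A, S = {1, 4, 5, 6, 8}:
n : 0 1 2 3 4 5 6 7 8
G : 0 1 0 1 2 3 2 3 4
G_A(8) = 4.
Pile B, S = {1, 5}:
G(0) = 0
G(1) = mex{0} = 1
G(2) = mex{1} = 0
G(3) = mex{0} = 1
G(4) = mex{1} = 0
G(5) = mex{0,0} = 1
G(6) = mex{1,1} = 0
G(7) = mex{0,0} = 1
G_B(7) = 1.
Combined Grundy value = 4 ⊕ 1 = 5.
A winning move leaves total XOR = 0, i.e. changes one component's Grundy value g to g ⊕ X where X is the current total.
Pile A: need g' = 4⊕5 = 1. Options: 8−1→G=3, 8−4→G=2, 8−5→G=1, 8−6→G=0, 8−8→G=0. Hits: 1.
Pile B: need g' = 1⊕5 = 4. Options: 7−1→G=0, 7−5→G=0. Hits: 0.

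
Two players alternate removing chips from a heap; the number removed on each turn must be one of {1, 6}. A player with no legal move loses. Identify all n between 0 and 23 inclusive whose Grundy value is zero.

G(0) = 0
G(1) = mex{0} = 1
G(2) = mex{1} = 0
G(3) = mex{0} = 1
G(4) = mex{1} = 0
G(5) = mex{0} = 1
G(6) = mex{1,0} = 2
G(7) = mex{2,1} = 0
G(8) = mex{0,0} = 1
G(9) = mex{1,1} = 0
G(10) = mex{0,0} = 1
G(11) = mex{1,1} = 0
G(12) = mex{0,2} = 1
G(13) = mex{1,0} = 2
G(14) = mex{2,1} = 0
G(15) = mex{0,0} = 1
G(16) = mex{1,1} = 0
G(17) = mex{0,0} = 1
G(18) = mex{1,1} = 0
G(19) = mex{0,2} = 1
G(20) = mex{1,0} = 2
G(21) = mex{2,1} = 0
G(22) = mex{0,0} = 1
G(23) = mex{1,1} = 0
P-positions are exactly the n with G(n) = 0.

0, 2, 4, 7, 9, 11, 14, 16, 18, 21, 23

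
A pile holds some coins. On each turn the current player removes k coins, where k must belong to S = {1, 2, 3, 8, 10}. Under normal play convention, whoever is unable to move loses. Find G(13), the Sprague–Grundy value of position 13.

0

n :  0  1  2  3  4  5  6  7  8  9 10 11 12 13
G :  0  1  2  3  0  1  2  3  4  0  1  2  3  0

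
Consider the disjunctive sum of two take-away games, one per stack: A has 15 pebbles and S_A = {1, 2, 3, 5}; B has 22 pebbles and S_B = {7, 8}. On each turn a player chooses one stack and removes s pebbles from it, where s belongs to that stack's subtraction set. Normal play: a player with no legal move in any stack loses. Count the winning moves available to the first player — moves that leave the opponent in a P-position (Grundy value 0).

1

Stack A, S = {1, 2, 3, 5}:
G(0) = 0
G(1) = mex{0} = 1
G(2) = mex{1,0} = 2
G(3) = mex{2,1,0} = 3
G(4) = mex{3,2,1} = 0
G(5) = mex{0,3,2,0} = 1
G(6) = mex{1,0,3,1} = 2
G(7) = mex{2,1,0,2} = 3
G(8) = mex{3,2,1,3} = 0
G(9) = mex{0,3,2,0} = 1
G(10) = mex{1,0,3,1} = 2
G(11) = mex{2,1,0,2} = 3
G(12) = mex{3,2,1,3} = 0
G(13) = mex{0,3,2,0} = 1
G(14) = mex{1,0,3,1} = 2
G(15) = mex{2,1,0,2} = 3
G_A(15) = 3.
Stack B, S = {7, 8}:
G(0) = 0
G(1) = mex{} = 0
G(2) = mex{} = 0
G(3) = mex{} = 0
G(4) = mex{} = 0
G(5) = mex{} = 0
G(6) = mex{} = 0
G(7) = mex{0} = 1
G(8) = mex{0,0} = 1
G(9) = mex{0,0} = 1
G(10) = mex{0,0} = 1
G(11) = mex{0,0} = 1
G(12) = mex{0,0} = 1
G(13) = mex{0,0} = 1
G(14) = mex{1,0} = 2
G(15) = mex{1,1} = 0
G(16) = mex{1,1} = 0
G(17) = mex{1,1} = 0
G(18) = mex{1,1} = 0
G(19) = mex{1,1} = 0
G(20) = mex{1,1} = 0
G(21) = mex{2,1} = 0
G(22) = mex{0,2} = 1
G_B(22) = 1.
Combined Grundy value = 3 ⊕ 1 = 2.
A winning move leaves total XOR = 0, i.e. changes one component's Grundy value g to g ⊕ X where X is the current total.
Stack A: need g' = 3⊕2 = 1. Options: 15−1→G=2, 15−2→G=1, 15−3→G=0, 15−5→G=2. Hits: 1.
Stack B: need g' = 1⊕2 = 3. Options: 22−7→G=0, 22−8→G=2. Hits: 0.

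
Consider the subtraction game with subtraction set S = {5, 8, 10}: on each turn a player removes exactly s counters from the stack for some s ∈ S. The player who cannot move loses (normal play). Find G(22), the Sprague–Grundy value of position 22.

n :  0  1  2  3  4  5  6  7  8  9 10 11 12 13 14 15 16 17 18 19 20 21 22
G :  0  0  0  0  0  1  1  1  1  1  2  2  2  2  2  0  0  0  0  0  1  1  1

1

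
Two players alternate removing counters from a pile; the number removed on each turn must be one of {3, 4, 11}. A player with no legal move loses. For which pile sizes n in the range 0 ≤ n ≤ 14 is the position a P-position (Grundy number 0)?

G(0) = 0
G(1) = mex{} = 0
G(2) = mex{} = 0
G(3) = mex{0} = 1
G(4) = mex{0,0} = 1
G(5) = mex{0,0} = 1
G(6) = mex{1,0} = 2
G(7) = mex{1,1} = 0
G(8) = mex{1,1} = 0
G(9) = mex{2,1} = 0
G(10) = mex{0,2} = 1
G(11) = mex{0,0,0} = 1
G(12) = mex{0,0,0} = 1
G(13) = mex{1,0,0} = 2
G(14) = mex{1,1,1} = 0
P-positions are exactly the n with G(n) = 0.

0, 1, 2, 7, 8, 9, 14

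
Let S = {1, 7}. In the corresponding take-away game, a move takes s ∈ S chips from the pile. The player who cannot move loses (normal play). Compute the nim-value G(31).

n :  0  1  2  3  4  5  6  7  8  9 10 11 12 13 14 15 16 17 18 19 20 21 22 23 24 25 26 27 28 29 30 31
G :  0  1  0  1  0  1  0  1  0  1  0  1  0  1  0  1  0  1  0  1  0  1  0  1  0  1  0  1  0  1  0  1

1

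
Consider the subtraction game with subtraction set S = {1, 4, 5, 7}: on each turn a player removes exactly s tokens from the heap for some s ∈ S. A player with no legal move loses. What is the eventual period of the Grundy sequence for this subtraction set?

8

G(0) = 0
G(1) = mex{0} = 1
G(2) = mex{1} = 0
G(3) = mex{0} = 1
G(4) = mex{1,0} = 2
G(5) = mex{2,1,0} = 3
G(6) = mex{3,0,1} = 2
G(7) = mex{2,1,0,0} = 3
G(8) = mex{3,2,1,1} = 0
G(9) = mex{0,3,2,0} = 1
G(10) = mex{1,2,3,1} = 0
G(11) = mex{0,3,2,2} = 1
G(12) = mex{1,0,3,3} = 2
G(13) = mex{2,1,0,2} = 3
G(14) = mex{3,0,1,3} = 2
G(15) = mex{2,1,0,0} = 3
G(16) = mex{3,2,1,1} = 0
G(17) = mex{0,3,2,0} = 1
G(n+8) = G(n) holds for n = 0,…,6 (a full window of length max(S) = 7), so the sequence is purely periodic with period 8.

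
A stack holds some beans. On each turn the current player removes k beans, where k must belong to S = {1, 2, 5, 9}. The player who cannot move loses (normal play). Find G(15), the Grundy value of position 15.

G(0) = 0
G(1) = mex{0} = 1
G(2) = mex{1,0} = 2
G(3) = mex{2,1} = 0
G(4) = mex{0,2} = 1
G(5) = mex{1,0,0} = 2
G(6) = mex{2,1,1} = 0
G(7) = mex{0,2,2} = 1
G(8) = mex{1,0,0} = 2
G(9) = mex{2,1,1,0} = 3
G(10) = mex{3,2,2,1} = 0
G(11) = mex{0,3,0,2} = 1
G(12) = mex{1,0,1,0} = 2
G(13) = mex{2,1,2,1} = 0
G(14) = mex{0,2,3,2} = 1
G(15) = mex{1,0,0,0} = 2

2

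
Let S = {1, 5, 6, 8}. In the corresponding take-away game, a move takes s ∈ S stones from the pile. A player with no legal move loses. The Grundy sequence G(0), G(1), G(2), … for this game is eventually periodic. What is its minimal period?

11

G(0) = 0
G(1) = mex{0} = 1
G(2) = mex{1} = 0
G(3) = mex{0} = 1
G(4) = mex{1} = 0
G(5) = mex{0,0} = 1
G(6) = mex{1,1,0} = 2
G(7) = mex{2,0,1} = 3
G(8) = mex{3,1,0,0} = 2
G(9) = mex{2,0,1,1} = 3
G(10) = mex{3,1,0,0} = 2
G(11) = mex{2,2,1,1} = 0
G(12) = mex{0,3,2,0} = 1
G(13) = mex{1,2,3,1} = 0
G(14) = mex{0,3,2,2} = 1
G(15) = mex{1,2,3,3} = 0
G(16) = mex{0,0,2,2} = 1
G(17) = mex{1,1,0,3} = 2
G(18) = mex{2,0,1,2} = 3
G(19) = mex{3,1,0,0} = 2
G(20) = mex{2,0,1,1} = 3
G(21) = mex{3,1,0,0} = 2
G(22) = mex{2,2,1,1} = 0
G(23) = mex{0,3,2,0} = 1
G(n+11) = G(n) holds for n = 0,…,7 (a full window of length max(S) = 8), so the sequence is purely periodic with period 11.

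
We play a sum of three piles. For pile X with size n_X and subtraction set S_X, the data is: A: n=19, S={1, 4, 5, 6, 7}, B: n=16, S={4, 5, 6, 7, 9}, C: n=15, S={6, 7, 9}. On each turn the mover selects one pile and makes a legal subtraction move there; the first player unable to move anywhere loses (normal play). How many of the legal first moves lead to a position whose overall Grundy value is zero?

Pile A, S = {1, 4, 5, 6, 7}:
G(0) = 0
G(1) = mex{0} = 1
G(2) = mex{1} = 0
G(3) = mex{0} = 1
G(4) = mex{1,0} = 2
G(5) = mex{2,1,0} = 3
G(6) = mex{3,0,1,0} = 2
G(7) = mex{2,1,0,1,0} = 3
G(8) = mex{3,2,1,0,1} = 4
G(9) = mex{4,3,2,1,0} = 5
G(10) = mex{5,2,3,2,1} = 0
G(11) = mex{0,3,2,3,2} = 1
G(12) = mex{1,4,3,2,3} = 0
G(13) = mex{0,5,4,3,2} = 1
G(14) = mex{1,0,5,4,3} = 2
G(15) = mex{2,1,0,5,4} = 3
G(16) = mex{3,0,1,0,5} = 2
G(17) = mex{2,1,0,1,0} = 3
G(18) = mex{3,2,1,0,1} = 4
G(19) = mex{4,3,2,1,0} = 5
G_A(19) = 5.
Pile B, S = {4, 5, 6, 7, 9}:
G(0) = 0
G(1) = mex{} = 0
G(2) = mex{} = 0
G(3) = mex{} = 0
G(4) = mex{0} = 1
G(5) = mex{0,0} = 1
G(6) = mex{0,0,0} = 1
G(7) = mex{0,0,0,0} = 1
G(8) = mex{1,0,0,0} = 2
G(9) = mex{1,1,0,0,0} = 2
G(10) = mex{1,1,1,0,0} = 2
G(11) = mex{1,1,1,1,0} = 2
G(12) = mex{2,1,1,1,0} = 3
G(13) = mex{2,2,1,1,1} = 0
G(14) = mex{2,2,2,1,1} = 0
G(15) = mex{2,2,2,2,1} = 0
G(16) = mex{3,2,2,2,1} = 0
G_B(16) = 0.
Pile C, S = {6, 7, 9}:
G(0) = 0
G(1) = mex{} = 0
G(2) = mex{} = 0
G(3) = mex{} = 0
G(4) = mex{} = 0
G(5) = mex{} = 0
G(6) = mex{0} = 1
G(7) = mex{0,0} = 1
G(8) = mex{0,0} = 1
G(9) = mex{0,0,0} = 1
G(10) = mex{0,0,0} = 1
G(11) = mex{0,0,0} = 1
G(12) = mex{1,0,0} = 2
G(13) = mex{1,1,0} = 2
G(14) = mex{1,1,0} = 2
G(15) = mex{1,1,1} = 0
G_C(15) = 0.
Combined Grundy value = 5 ⊕ 0 ⊕ 0 = 5.
A winning move leaves total XOR = 0, i.e. changes one component's Grundy value g to g ⊕ X where X is the current total.
Pile A: need g' = 5⊕5 = 0. Options: 19−1→G=4, 19−4→G=3, 19−5→G=2, 19−6→G=1, 19−7→G=0. Hits: 1.
Pile B: need g' = 0⊕5 = 5. Options: 16−4→G=3, 16−5→G=2, 16−6→G=2, 16−7→G=2, 16−9→G=1. Hits: 0.
Pile C: need g' = 0⊕5 = 5. Options: 15−6→G=1, 15−7→G=1, 15−9→G=1. Hits: 0.

1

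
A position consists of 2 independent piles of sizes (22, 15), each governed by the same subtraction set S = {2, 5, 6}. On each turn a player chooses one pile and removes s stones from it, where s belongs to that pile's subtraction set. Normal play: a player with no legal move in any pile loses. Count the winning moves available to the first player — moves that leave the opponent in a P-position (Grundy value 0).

All piles use S = {2, 5, 6}:
n :  0  1  2  3  4  5  6  7  8  9 10 11 12 13 14 15 16 17 18 19 20 21 22
G :  0  0  1  1  0  2  1  3  0  2  1  0  0  1  1  0  2  1  3  0  2  1  0
Pile A: G(22) = 0.
Pile B: G(15) = 0.
Combined Grundy value = 0 ⊕ 0 = 0.
A winning move leaves total XOR = 0, i.e. changes one component's Grundy value g to g ⊕ X where X is the current total.
Pile A: target g' = 0⊕0 = 0, but every legal move changes the Grundy value (mex property), so 0 moves.
Pile B: target g' = 0⊕0 = 0, but every legal move changes the Grundy value (mex property), so 0 moves.

0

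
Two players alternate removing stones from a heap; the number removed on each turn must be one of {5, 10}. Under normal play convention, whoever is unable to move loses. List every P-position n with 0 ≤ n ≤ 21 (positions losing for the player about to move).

n :  0  1  2  3  4  5  6  7  8  9 10 11 12 13 14 15 16 17 18 19 20 21
G :  0  0  0  0  0  1  1  1  1  1  2  2  2  2  2  0  0  0  0  0  1  1
P-positions are exactly the n with G(n) = 0.

0, 1, 2, 3, 4, 15, 16, 17, 18, 19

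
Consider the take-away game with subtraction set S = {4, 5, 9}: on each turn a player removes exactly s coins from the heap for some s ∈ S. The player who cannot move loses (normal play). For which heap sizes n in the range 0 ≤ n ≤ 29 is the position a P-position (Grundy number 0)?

G(0) = 0
G(1) = mex{} = 0
G(2) = mex{} = 0
G(3) = mex{} = 0
G(4) = mex{0} = 1
G(5) = mex{0,0} = 1
G(6) = mex{0,0} = 1
G(7) = mex{0,0} = 1
G(8) = mex{1,0} = 2
G(9) = mex{1,1,0} = 2
G(10) = mex{1,1,0} = 2
G(11) = mex{1,1,0} = 2
G(12) = mex{2,1,0} = 3
G(13) = mex{2,2,1} = 0
G(14) = mex{2,2,1} = 0
G(15) = mex{2,2,1} = 0
G(16) = mex{3,2,1} = 0
G(17) = mex{0,3,2} = 1
G(18) = mex{0,0,2} = 1
G(19) = mex{0,0,2} = 1
G(20) = mex{0,0,2} = 1
G(21) = mex{1,0,3} = 2
G(22) = mex{1,1,0} = 2
G(23) = mex{1,1,0} = 2
G(24) = mex{1,1,0} = 2
G(25) = mex{2,1,0} = 3
G(26) = mex{2,2,1} = 0
G(27) = mex{2,2,1} = 0
G(28) = mex{2,2,1} = 0
G(29) = mex{3,2,1} = 0
P-positions are exactly the n with G(n) = 0.

0, 1, 2, 3, 13, 14, 15, 16, 26, 27, 28, 29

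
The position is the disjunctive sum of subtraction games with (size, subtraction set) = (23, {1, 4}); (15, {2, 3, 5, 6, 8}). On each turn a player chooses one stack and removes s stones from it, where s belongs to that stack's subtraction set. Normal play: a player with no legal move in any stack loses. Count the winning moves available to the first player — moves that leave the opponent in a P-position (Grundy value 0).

3

Stack A, S = {1, 4}:
n :  0  1  2  3  4  5  6  7  8  9 10 11 12 13 14 15 16 17 18 19 20 21 22 23
G :  0  1  0  1  2  0  1  0  1  2  0  1  0  1  2  0  1  0  1  2  0  1  0  1
G_A(23) = 1.
Stack B, S = {2, 3, 5, 6, 8}:
n :  0  1  2  3  4  5  6  7  8  9 10 11 12 13 14 15
G :  0  0  1  1  2  2  3  3  4  4  0  0  1  1  2  2
G_B(15) = 2.
Combined Grundy value = 1 ⊕ 2 = 3.
A winning move leaves total XOR = 0, i.e. changes one component's Grundy value g to g ⊕ X where X is the current total.
Stack A: need g' = 1⊕3 = 2. Options: 23−1→G=0, 23−4→G=2. Hits: 1.
Stack B: need g' = 2⊕3 = 1. Options: 15−2→G=1, 15−3→G=1, 15−5→G=0, 15−6→G=4, 15−8→G=3. Hits: 2.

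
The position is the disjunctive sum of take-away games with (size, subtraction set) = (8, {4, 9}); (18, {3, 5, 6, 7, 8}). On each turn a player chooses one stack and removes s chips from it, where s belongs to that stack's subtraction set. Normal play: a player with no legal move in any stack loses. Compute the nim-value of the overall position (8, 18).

2

Stack A, S = {4, 9}:
G(0) = 0
G(1) = mex{} = 0
G(2) = mex{} = 0
G(3) = mex{} = 0
G(4) = mex{0} = 1
G(5) = mex{0} = 1
G(6) = mex{0} = 1
G(7) = mex{0} = 1
G(8) = mex{1} = 0
G_A(8) = 0.
Stack B, S = {3, 5, 6, 7, 8}:
G(0) = 0
G(1) = mex{} = 0
G(2) = mex{} = 0
G(3) = mex{0} = 1
G(4) = mex{0} = 1
G(5) = mex{0,0} = 1
G(6) = mex{1,0,0} = 2
G(7) = mex{1,0,0,0} = 2
G(8) = mex{1,1,0,0,0} = 2
G(9) = mex{2,1,1,0,0} = 3
G(10) = mex{2,1,1,1,0} = 3
G(11) = mex{2,2,1,1,1} = 0
G(12) = mex{3,2,2,1,1} = 0
G(13) = mex{3,2,2,2,1} = 0
G(14) = mex{0,3,2,2,2} = 1
G(15) = mex{0,3,3,2,2} = 1
G(16) = mex{0,0,3,3,2} = 1
G(17) = mex{1,0,0,3,3} = 2
G(18) = mex{1,0,0,0,3} = 2
G_B(18) = 2.
Combined Grundy value = 0 ⊕ 2 = 2.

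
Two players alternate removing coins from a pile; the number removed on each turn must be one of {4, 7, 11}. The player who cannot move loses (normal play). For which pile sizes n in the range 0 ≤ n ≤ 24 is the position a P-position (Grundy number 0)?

0, 1, 2, 3, 15, 16, 17, 18

G(0) = 0
G(1) = mex{} = 0
G(2) = mex{} = 0
G(3) = mex{} = 0
G(4) = mex{0} = 1
G(5) = mex{0} = 1
G(6) = mex{0} = 1
G(7) = mex{0,0} = 1
G(8) = mex{1,0} = 2
G(9) = mex{1,0} = 2
G(10) = mex{1,0} = 2
G(11) = mex{1,1,0} = 2
G(12) = mex{2,1,0} = 3
G(13) = mex{2,1,0} = 3
G(14) = mex{2,1,0} = 3
G(15) = mex{2,2,1} = 0
G(16) = mex{3,2,1} = 0
G(17) = mex{3,2,1} = 0
G(18) = mex{3,2,1} = 0
G(19) = mex{0,3,2} = 1
G(20) = mex{0,3,2} = 1
G(21) = mex{0,3,2} = 1
G(22) = mex{0,0,2} = 1
G(23) = mex{1,0,3} = 2
G(24) = mex{1,0,3} = 2
P-positions are exactly the n with G(n) = 0.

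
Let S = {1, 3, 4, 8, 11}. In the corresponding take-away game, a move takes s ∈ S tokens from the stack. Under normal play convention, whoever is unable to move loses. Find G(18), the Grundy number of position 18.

2

G(0) = 0
G(1) = mex{0} = 1
G(2) = mex{1} = 0
G(3) = mex{0,0} = 1
G(4) = mex{1,1,0} = 2
G(5) = mex{2,0,1} = 3
G(6) = mex{3,1,0} = 2
G(7) = mex{2,2,1} = 0
G(8) = mex{0,3,2,0} = 1
G(9) = mex{1,2,3,1} = 0
G(10) = mex{0,0,2,0} = 1
G(11) = mex{1,1,0,1,0} = 2
G(12) = mex{2,0,1,2,1} = 3
G(13) = mex{3,1,0,3,0} = 2
G(14) = mex{2,2,1,2,1} = 0
G(15) = mex{0,3,2,0,2} = 1
G(16) = mex{1,2,3,1,3} = 0
G(17) = mex{0,0,2,0,2} = 1
G(18) = mex{1,1,0,1,0} = 2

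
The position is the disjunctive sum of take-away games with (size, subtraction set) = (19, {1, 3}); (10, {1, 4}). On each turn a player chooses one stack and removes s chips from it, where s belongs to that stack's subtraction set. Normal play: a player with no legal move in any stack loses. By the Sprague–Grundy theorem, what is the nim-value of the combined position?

1

Stack A, S = {1, 3}:
n :  0  1  2  3  4  5  6  7  8  9 10 11 12 13 14 15 16 17 18 19
G :  0  1  0  1  0  1  0  1  0  1  0  1  0  1  0  1  0  1  0  1
G_A(19) = 1.
Stack B, S = {1, 4}:
G(0) = 0
G(1) = mex{0} = 1
G(2) = mex{1} = 0
G(3) = mex{0} = 1
G(4) = mex{1,0} = 2
G(5) = mex{2,1} = 0
G(6) = mex{0,0} = 1
G(7) = mex{1,1} = 0
G(8) = mex{0,2} = 1
G(9) = mex{1,0} = 2
G(10) = mex{2,1} = 0
G_B(10) = 0.
Combined Grundy value = 1 ⊕ 0 = 1.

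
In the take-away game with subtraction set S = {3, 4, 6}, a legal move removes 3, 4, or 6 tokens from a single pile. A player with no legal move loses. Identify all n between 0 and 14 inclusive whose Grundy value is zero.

G(0) = 0
G(1) = mex{} = 0
G(2) = mex{} = 0
G(3) = mex{0} = 1
G(4) = mex{0,0} = 1
G(5) = mex{0,0} = 1
G(6) = mex{1,0,0} = 2
G(7) = mex{1,1,0} = 2
G(8) = mex{1,1,0} = 2
G(9) = mex{2,1,1} = 0
G(10) = mex{2,2,1} = 0
G(11) = mex{2,2,1} = 0
G(12) = mex{0,2,2} = 1
G(13) = mex{0,0,2} = 1
G(14) = mex{0,0,2} = 1
P-positions are exactly the n with G(n) = 0.

0, 1, 2, 9, 10, 11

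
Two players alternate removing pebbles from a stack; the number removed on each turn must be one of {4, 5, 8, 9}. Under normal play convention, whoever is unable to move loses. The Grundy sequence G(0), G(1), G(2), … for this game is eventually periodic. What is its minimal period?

n :  0  1  2  3  4  5  6  7  8  9 10 11 12 13 14 15 16 17 18 19 20 21 22 23 24 25 26 27
G :  0  0  0  0  1  1  1  1  2  2  2  2  3  0  0  0  0  1  1  1  1  2  2  2  2  3  0  0
G(n+13) = G(n) holds for n = 0,…,8 (a full window of length max(S) = 9), so the sequence is purely periodic with period 13.

13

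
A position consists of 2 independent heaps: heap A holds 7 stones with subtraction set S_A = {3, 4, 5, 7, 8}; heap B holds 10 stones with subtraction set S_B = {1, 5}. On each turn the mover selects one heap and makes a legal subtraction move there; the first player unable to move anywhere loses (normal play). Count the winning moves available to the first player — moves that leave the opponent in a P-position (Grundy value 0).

2

Heap A, S = {3, 4, 5, 7, 8}:
G(0) = 0
G(1) = mex{} = 0
G(2) = mex{} = 0
G(3) = mex{0} = 1
G(4) = mex{0,0} = 1
G(5) = mex{0,0,0} = 1
G(6) = mex{1,0,0} = 2
G(7) = mex{1,1,0,0} = 2
G_A(7) = 2.
Heap B, S = {1, 5}:
G(0) = 0
G(1) = mex{0} = 1
G(2) = mex{1} = 0
G(3) = mex{0} = 1
G(4) = mex{1} = 0
G(5) = mex{0,0} = 1
G(6) = mex{1,1} = 0
G(7) = mex{0,0} = 1
G(8) = mex{1,1} = 0
G(9) = mex{0,0} = 1
G(10) = mex{1,1} = 0
G_B(10) = 0.
Combined Grundy value = 2 ⊕ 0 = 2.
A winning move leaves total XOR = 0, i.e. changes one component's Grundy value g to g ⊕ X where X is the current total.
Heap A: need g' = 2⊕2 = 0. Options: 7−3→G=1, 7−4→G=1, 7−5→G=0, 7−7→G=0. Hits: 2.
Heap B: need g' = 0⊕2 = 2. Options: 10−1→G=1, 10−5→G=1. Hits: 0.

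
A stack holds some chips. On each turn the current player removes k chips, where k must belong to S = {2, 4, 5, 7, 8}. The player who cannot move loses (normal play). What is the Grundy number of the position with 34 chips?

G(0) = 0
G(1) = mex{} = 0
G(2) = mex{0} = 1
G(3) = mex{0} = 1
G(4) = mex{1,0} = 2
G(5) = mex{1,0,0} = 2
G(6) = mex{2,1,0} = 3
G(7) = mex{2,1,1,0} = 3
G(8) = mex{3,2,1,0,0} = 4
G(9) = mex{3,2,2,1,0} = 4
G(10) = mex{4,3,2,1,1} = 0
G(11) = mex{4,3,3,2,1} = 0
G(12) = mex{0,4,3,2,2} = 1
G(13) = mex{0,4,4,3,2} = 1
G(14) = mex{1,0,4,3,3} = 2
G(15) = mex{1,0,0,4,3} = 2
G(16) = mex{2,1,0,4,4} = 3
G(17) = mex{2,1,1,0,4} = 3
G(18) = mex{3,2,1,0,0} = 4
G(19) = mex{3,2,2,1,0} = 4
G(20) = mex{4,3,2,1,1} = 0
G(21) = mex{4,3,3,2,1} = 0
G(22) = mex{0,4,3,2,2} = 1
G(23) = mex{0,4,4,3,2} = 1
G(24) = mex{1,0,4,3,3} = 2
G(25) = mex{1,0,0,4,3} = 2
G(26) = mex{2,1,0,4,4} = 3
G(27) = mex{2,1,1,0,4} = 3
G(28) = mex{3,2,1,0,0} = 4
G(29) = mex{3,2,2,1,0} = 4
G(30) = mex{4,3,2,1,1} = 0
G(31) = mex{4,3,3,2,1} = 0
G(32) = mex{0,4,3,2,2} = 1
G(33) = mex{0,4,4,3,2} = 1
G(34) = mex{1,0,4,3,3} = 2

2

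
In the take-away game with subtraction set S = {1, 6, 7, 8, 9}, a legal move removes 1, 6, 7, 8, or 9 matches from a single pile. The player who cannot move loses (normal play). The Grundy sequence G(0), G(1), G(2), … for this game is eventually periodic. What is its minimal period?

14

n :  0  1  2  3  4  5  6  7  8  9 10 11 12 13 14 15 16 17 18 19 20 21 22 23 24 25 26 27 28 29
G :  0  1  0  1  0  1  2  3  2  3  2  3  4  5  0  1  0  1  0  1  2  3  2  3  2  3  4  5  0  1
G(n+14) = G(n) holds for n = 0,…,8 (a full window of length max(S) = 9), so the sequence is purely periodic with period 14.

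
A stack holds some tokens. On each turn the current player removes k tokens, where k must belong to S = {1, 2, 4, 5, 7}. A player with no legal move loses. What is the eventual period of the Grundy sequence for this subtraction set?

G(0) = 0
G(1) = mex{0} = 1
G(2) = mex{1,0} = 2
G(3) = mex{2,1} = 0
G(4) = mex{0,2,0} = 1
G(5) = mex{1,0,1,0} = 2
G(6) = mex{2,1,2,1} = 0
G(7) = mex{0,2,0,2,0} = 1
G(8) = mex{1,0,1,0,1} = 2
G(9) = mex{2,1,2,1,2} = 0
G(10) = mex{0,2,0,2,0} = 1
G(11) = mex{1,0,1,0,1} = 2
G(12) = mex{2,1,2,1,2} = 0
G(13) = mex{0,2,0,2,0} = 1
G(14) = mex{1,0,1,0,1} = 2
G(n+3) = G(n) holds for n = 0,…,6 (a full window of length max(S) = 7), so the sequence is purely periodic with period 3.

3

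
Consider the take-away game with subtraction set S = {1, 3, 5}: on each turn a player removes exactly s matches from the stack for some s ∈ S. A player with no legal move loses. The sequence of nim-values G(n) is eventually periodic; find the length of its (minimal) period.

2

G(0) = 0
G(1) = mex{0} = 1
G(2) = mex{1} = 0
G(3) = mex{0,0} = 1
G(4) = mex{1,1} = 0
G(5) = mex{0,0,0} = 1
G(6) = mex{1,1,1} = 0
G(7) = mex{0,0,0} = 1
G(8) = mex{1,1,1} = 0
G(9) = mex{0,0,0} = 1
G(10) = mex{1,1,1} = 0
G(11) = mex{0,0,0} = 1
G(12) = mex{1,1,1} = 0
G(13) = mex{0,0,0} = 1
G(14) = mex{1,1,1} = 0
G(n+2) = G(n) holds for n = 0,…,4 (a full window of length max(S) = 5), so the sequence is purely periodic with period 2.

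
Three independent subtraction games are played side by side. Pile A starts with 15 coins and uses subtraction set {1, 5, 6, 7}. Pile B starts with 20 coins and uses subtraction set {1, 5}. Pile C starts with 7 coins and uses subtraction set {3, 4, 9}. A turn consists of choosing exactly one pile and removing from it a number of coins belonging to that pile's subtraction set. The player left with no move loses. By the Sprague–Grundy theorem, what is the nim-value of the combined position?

Pile A, S = {1, 5, 6, 7}:
n :  0  1  2  3  4  5  6  7  8  9 10 11 12 13 14 15
G :  0  1  0  1  0  1  2  3  2  3  2  3  0  1  0  1
G_A(15) = 1.
Pile B, S = {1, 5}:
n :  0  1  2  3  4  5  6  7  8  9 10 11 12 13 14 15 16 17 18 19 20
G :  0  1  0  1  0  1  0  1  0  1  0  1  0  1  0  1  0  1  0  1  0
G_B(20) = 0.
Pile C, S = {3, 4, 9}:
n : 0 1 2 3 4 5 6 7
G : 0 0 0 1 1 1 2 0
G_C(7) = 0.
Combined Grundy value = 1 ⊕ 0 ⊕ 0 = 1.

1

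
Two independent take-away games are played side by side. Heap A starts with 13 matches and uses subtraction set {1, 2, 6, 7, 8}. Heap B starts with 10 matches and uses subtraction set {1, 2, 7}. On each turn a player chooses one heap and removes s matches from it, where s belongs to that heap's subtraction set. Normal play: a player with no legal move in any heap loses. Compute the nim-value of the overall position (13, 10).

Heap A, S = {1, 2, 6, 7, 8}:
G(0) = 0
G(1) = mex{0} = 1
G(2) = mex{1,0} = 2
G(3) = mex{2,1} = 0
G(4) = mex{0,2} = 1
G(5) = mex{1,0} = 2
G(6) = mex{2,1,0} = 3
G(7) = mex{3,2,1,0} = 4
G(8) = mex{4,3,2,1,0} = 5
G(9) = mex{5,4,0,2,1} = 3
G(10) = mex{3,5,1,0,2} = 4
G(11) = mex{4,3,2,1,0} = 5
G(12) = mex{5,4,3,2,1} = 0
G(13) = mex{0,5,4,3,2} = 1
G_A(13) = 1.
Heap B, S = {1, 2, 7}:
G(0) = 0
G(1) = mex{0} = 1
G(2) = mex{1,0} = 2
G(3) = mex{2,1} = 0
G(4) = mex{0,2} = 1
G(5) = mex{1,0} = 2
G(6) = mex{2,1} = 0
G(7) = mex{0,2,0} = 1
G(8) = mex{1,0,1} = 2
G(9) = mex{2,1,2} = 0
G(10) = mex{0,2,0} = 1
G_B(10) = 1.
Combined Grundy value = 1 ⊕ 1 = 0.

0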